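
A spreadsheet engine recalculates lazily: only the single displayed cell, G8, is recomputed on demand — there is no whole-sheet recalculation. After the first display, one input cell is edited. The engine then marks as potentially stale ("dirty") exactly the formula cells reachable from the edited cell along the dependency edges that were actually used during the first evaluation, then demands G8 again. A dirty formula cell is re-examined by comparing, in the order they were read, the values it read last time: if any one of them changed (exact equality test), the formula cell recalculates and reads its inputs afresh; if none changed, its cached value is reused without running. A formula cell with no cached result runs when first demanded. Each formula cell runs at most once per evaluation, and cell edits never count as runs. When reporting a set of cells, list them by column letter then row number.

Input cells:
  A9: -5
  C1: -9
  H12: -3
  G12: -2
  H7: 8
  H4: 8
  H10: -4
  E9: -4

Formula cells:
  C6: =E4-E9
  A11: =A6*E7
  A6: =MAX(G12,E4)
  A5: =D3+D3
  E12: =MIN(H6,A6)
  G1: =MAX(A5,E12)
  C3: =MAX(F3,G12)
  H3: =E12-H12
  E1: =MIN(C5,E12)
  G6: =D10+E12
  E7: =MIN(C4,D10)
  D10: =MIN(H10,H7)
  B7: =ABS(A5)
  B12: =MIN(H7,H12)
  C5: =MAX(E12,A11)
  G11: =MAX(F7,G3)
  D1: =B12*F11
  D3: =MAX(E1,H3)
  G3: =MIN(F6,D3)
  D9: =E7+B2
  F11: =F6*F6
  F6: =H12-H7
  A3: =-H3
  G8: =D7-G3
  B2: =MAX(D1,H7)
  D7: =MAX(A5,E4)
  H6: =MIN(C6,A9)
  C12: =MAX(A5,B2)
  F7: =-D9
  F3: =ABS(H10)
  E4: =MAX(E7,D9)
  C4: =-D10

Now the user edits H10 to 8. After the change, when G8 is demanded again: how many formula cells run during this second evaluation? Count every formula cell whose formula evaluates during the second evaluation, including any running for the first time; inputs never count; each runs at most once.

Formula cells that run: A6, A11, C4, C5, C6, D7, D9, D10, E1, E4, E7, E12, G8, H6 — 14 in total.
Key observation: the cutoff stops propagation at H3 — its inputs' values are unchanged, so it reuses its cache.

First evaluation (everything demanded from the output):
  B12 = MIN(8, -3) = -3
  D10 = MIN(-4, 8) = -4
  C4 = -(-4) = 4
  E7 = MIN(4, -4) = -4
  F6 = -3 - 8 = -11
  F11 = -11 * -11 = 121
  D1 = -3 * 121 = -363
  B2 = MAX(-363, 8) = 8
  D9 = -4 + 8 = 4
  E4 = MAX(-4, 4) = 4
  A6 = MAX(-2, 4) = 4
  A11 = 4 * -4 = -16
  C6 = 4 - -4 = 8
  H6 = MIN(8, -5) = -5
  E12 = MIN(-5, 4) = -5
  C5 = MAX(-5, -16) = -5
  E1 = MIN(-5, -5) = -5
  H3 = -5 - -3 = -2
  D3 = MAX(-5, -2) = -2
  A5 = -2 + -2 = -4
  D7 = MAX(-4, 4) = 4
  G3 = MIN(-11, -2) = -11
  G8 = 4 - -11 = 15

Propagation after the edit:
  D10: runs — H10 -4->8; result 8.
  C4: runs — D10 -4->8; result -8.
  E7: runs — C4 4->-8; D10 -4->8; result -8.
  D9: runs — E7 -4->-8; result 0.
  E4: runs — E7 -4->-8; D9 4->0; result 0.
  A6: runs — E4 4->0; result 0.
  A11: runs — A6 4->0; E7 -4->-8; result 0.
  C6: runs — E4 4->0; result 4.
  H6: runs — C6 8->4; result -5 (same value as before).
  E12: runs — A6 4->0; result -5 (same value as before).
  C5: runs — A11 -16->0; result 0.
  E1: runs — C5 -5->0; result -5 (same value as before).
  H3: checked — values it read are unchanged (E12 unchanged, H12 unchanged); reused cached -2 without running.
  D3: checked — values it read are unchanged (E1 unchanged, H3 unchanged); reused cached -2 without running.
  A5: checked — values it read are unchanged (D3 unchanged, D3 unchanged); reused cached -4 without running.
  D7: runs — E4 4->0; result 0.
  G3: checked — values it read are unchanged (F6 unchanged, D3 unchanged); reused cached -11 without running.
  G8: runs — D7 4->0; result 11.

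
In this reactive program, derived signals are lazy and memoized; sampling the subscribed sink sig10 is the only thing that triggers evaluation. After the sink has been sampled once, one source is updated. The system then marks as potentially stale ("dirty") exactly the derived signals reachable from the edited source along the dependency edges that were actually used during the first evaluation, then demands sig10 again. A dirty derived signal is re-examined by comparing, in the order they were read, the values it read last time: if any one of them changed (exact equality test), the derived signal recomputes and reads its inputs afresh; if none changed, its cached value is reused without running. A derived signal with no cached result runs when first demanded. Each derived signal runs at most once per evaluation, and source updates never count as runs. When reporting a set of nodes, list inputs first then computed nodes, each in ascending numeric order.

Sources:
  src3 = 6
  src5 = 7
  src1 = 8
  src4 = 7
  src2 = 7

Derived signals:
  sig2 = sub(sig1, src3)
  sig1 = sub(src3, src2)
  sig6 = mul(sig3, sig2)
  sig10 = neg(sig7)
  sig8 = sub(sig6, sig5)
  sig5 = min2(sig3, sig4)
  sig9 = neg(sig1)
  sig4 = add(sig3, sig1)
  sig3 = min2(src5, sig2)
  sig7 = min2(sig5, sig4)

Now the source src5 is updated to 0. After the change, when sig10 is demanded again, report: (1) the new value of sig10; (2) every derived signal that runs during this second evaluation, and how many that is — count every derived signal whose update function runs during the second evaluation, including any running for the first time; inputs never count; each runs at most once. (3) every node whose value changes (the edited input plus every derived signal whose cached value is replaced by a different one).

First demand of the output computes:
  sig1 = sub(6, 7) = -1
  sig2 = sub(-1, 6) = -7
  sig3 = min2(7, -7) = -7
  sig4 = add(-7, -1) = -8
  sig5 = min2(-7, -8) = -8
  sig7 = min2(-8, -8) = -8
  sig10 = neg(-8) = 8

After the edit, cleaning proceeds:
  sig3: a read changed (src5 7->0) — executes, giving -7 — identical to its old value.
  sig4: dirty, but its reads are unchanged (sig3 unchanged, sig1 unchanged); cached -8 stands.
  sig5: dirty, but its reads are unchanged (sig3 unchanged, sig4 unchanged); cached -8 stands.
  sig7: dirty, but its reads are unchanged (sig5 unchanged, sig4 unchanged); cached -8 stands.
  sig10: dirty, but its reads are unchanged (sig7 unchanged); cached 8 stands.

Note the absorption at sig3: it re-runs yet its value is the same, leaving the output's value untouched.

Demanding sig10 again yields 8.
1 derived signals run: sig3.
The nodes whose values change: src5.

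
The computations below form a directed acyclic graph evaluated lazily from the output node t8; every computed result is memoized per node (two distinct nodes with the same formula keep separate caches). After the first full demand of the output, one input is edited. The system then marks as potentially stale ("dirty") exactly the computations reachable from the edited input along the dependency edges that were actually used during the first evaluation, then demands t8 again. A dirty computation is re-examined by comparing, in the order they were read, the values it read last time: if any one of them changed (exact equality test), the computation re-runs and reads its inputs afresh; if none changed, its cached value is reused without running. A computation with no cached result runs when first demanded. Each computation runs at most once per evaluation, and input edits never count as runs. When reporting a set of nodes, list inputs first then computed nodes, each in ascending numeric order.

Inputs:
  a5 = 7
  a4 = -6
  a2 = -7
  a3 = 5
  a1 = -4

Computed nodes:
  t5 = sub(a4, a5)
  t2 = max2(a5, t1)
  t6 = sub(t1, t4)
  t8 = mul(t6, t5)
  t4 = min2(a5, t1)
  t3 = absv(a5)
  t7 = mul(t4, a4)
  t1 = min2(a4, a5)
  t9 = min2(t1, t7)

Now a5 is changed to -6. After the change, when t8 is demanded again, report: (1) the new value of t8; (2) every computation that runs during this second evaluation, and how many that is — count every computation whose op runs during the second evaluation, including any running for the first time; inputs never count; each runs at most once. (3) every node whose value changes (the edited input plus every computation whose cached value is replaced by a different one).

Demanding t8 again yields 0.
4 computations run: t1, t4, t5, t8.
The nodes whose values change: a5, t5.
Note where the cutoff bites: t6 is checked, finds nothing changed, and keeps its cache.

First demand of the output computes:
  t1 = min2(-6, 7) = -6
  t4 = min2(7, -6) = -6
  t5 = sub(-6, 7) = -13
  t6 = sub(-6, -6) = 0
  t8 = mul(0, -13) = 0

After the edit, cleaning proceeds:
  t1: a read changed (a5 7->-6) — executes, giving -6 — identical to its old value.
  t4: a read changed (a5 7->-6) — executes, giving -6 — identical to its old value.
  t5: a read changed (a5 7->-6) — executes, giving 0.
  t6: dirty, but its reads are unchanged (t1 unchanged, t4 unchanged); cached 0 stands.
  t8: a read changed (t5 -13->0) — executes, giving 0 — identical to its old value.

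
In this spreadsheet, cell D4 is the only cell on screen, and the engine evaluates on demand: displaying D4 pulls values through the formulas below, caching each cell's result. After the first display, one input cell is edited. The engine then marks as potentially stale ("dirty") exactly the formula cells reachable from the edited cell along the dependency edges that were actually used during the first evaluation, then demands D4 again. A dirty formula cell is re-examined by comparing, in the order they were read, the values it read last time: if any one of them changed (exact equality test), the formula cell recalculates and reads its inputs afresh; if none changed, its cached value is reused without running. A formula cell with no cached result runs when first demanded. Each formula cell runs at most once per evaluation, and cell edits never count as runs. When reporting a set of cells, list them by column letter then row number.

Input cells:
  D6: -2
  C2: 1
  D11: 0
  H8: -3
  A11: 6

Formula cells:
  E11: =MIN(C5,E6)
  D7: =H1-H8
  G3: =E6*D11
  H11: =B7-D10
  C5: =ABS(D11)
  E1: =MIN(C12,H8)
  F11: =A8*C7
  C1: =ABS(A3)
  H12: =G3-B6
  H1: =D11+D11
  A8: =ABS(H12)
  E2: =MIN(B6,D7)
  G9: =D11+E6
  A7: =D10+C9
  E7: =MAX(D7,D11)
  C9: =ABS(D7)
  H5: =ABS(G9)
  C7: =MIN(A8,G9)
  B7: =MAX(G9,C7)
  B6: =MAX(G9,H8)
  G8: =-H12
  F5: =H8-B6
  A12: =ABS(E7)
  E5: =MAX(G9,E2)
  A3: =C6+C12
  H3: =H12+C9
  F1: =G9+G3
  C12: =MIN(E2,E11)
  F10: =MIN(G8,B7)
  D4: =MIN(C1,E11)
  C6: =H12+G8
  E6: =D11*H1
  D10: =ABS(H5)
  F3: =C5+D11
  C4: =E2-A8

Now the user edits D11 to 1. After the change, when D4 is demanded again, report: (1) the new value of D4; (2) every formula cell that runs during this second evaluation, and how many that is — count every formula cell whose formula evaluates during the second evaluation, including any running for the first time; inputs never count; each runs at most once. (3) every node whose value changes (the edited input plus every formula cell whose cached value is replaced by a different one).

D4 now evaluates to 1.
Run set: A3, B6, C1, C5, C6, C12, D4, D7, E2, E6, E11, G3, G8, G9, H1, H12 (16 run).
Changed values: A3, B6, C1, C5, C12, D4, D7, D11, E2, E6, E11, G3, G8, G9, H1, H12.

Initial pass — values computed on the first demand:
  C5 = ABS(0) = 0
  H1 = 0 + 0 = 0
  D7 = 0 - -3 = 3
  E6 = 0 * 0 = 0
  E11 = MIN(0, 0) = 0
  G3 = 0 * 0 = 0
  G9 = 0 + 0 = 0
  B6 = MAX(0, -3) = 0
  E2 = MIN(0, 3) = 0
  C12 = MIN(0, 0) = 0
  H12 = 0 - 0 = 0
  G8 = -(0) = 0
  C6 = 0 + 0 = 0
  A3 = 0 + 0 = 0
  C1 = ABS(0) = 0
  D4 = MIN(0, 0) = 0

Second demand — change propagation:
  C5: re-runs because D11 0->1; new result 1.
  H1: re-runs because D11 0->1; D11 0->1; new result 2.
  D7: re-runs because H1 0->2; new result 5.
  E6: re-runs because D11 0->1; H1 0->2; new result 2.
  E11: re-runs because C5 0->1; E6 0->2; new result 1.
  G3: re-runs because E6 0->2; D11 0->1; new result 2.
  G9: re-runs because D11 0->1; E6 0->2; new result 3.
  B6: re-runs because G9 0->3; new result 3.
  E2: re-runs because B6 0->3; D7 3->5; new result 3.
  C12: re-runs because E2 0->3; E11 0->1; new result 1.
  H12: re-runs because G3 0->2; B6 0->3; new result -1.
  G8: re-runs because H12 0->-1; new result 1.
  C6: re-runs because H12 0->-1; G8 0->1; new result 0 (unchanged).
  A3: re-runs because C12 0->1; new result 1.
  C1: re-runs because A3 0->1; new result 1.
  D4: re-runs because C1 0->1; E11 0->1; new result 1.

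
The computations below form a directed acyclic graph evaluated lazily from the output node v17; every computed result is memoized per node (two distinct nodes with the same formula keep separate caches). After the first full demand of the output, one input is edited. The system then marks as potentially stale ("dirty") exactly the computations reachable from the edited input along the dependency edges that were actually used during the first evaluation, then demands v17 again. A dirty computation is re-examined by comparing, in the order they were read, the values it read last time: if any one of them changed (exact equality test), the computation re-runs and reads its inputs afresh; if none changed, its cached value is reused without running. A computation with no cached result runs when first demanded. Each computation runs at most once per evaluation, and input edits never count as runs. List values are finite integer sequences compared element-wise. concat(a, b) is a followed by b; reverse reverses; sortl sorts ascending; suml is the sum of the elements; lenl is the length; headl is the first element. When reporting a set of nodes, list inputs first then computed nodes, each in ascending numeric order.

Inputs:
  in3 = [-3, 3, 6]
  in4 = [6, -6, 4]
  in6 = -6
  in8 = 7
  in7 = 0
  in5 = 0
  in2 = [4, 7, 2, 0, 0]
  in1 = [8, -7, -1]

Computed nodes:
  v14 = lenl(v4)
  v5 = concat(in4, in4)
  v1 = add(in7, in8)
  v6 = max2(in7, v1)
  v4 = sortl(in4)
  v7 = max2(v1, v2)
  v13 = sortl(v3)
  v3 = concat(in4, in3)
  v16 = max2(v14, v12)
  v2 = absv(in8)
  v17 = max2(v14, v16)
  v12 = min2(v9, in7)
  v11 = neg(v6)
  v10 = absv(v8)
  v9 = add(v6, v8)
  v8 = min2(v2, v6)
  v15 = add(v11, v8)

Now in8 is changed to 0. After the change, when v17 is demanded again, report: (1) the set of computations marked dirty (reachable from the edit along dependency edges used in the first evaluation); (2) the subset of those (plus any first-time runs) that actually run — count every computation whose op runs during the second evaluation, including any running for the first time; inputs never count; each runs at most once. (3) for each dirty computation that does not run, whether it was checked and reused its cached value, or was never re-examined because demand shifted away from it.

First demand of the output computes:
  v1 = add(0, 7) = 7
  v2 = absv(7) = 7
  v4 = sortl([6, -6, 4]) = [-6, 4, 6]
  v6 = max2(0, 7) = 7
  v8 = min2(7, 7) = 7
  v9 = add(7, 7) = 14
  v12 = min2(14, 0) = 0
  v14 = lenl([-6, 4, 6]) = 3
  v16 = max2(3, 0) = 3
  v17 = max2(3, 3) = 3

After the edit, cleaning proceeds:
  v1: a read changed (in8 7->0) — executes, giving 0.
  v2: a read changed (in8 7->0) — executes, giving 0.
  v6: a read changed (v1 7->0) — executes, giving 0.
  v8: a read changed (v2 7->0; v6 7->0) — executes, giving 0.
  v9: a read changed (v6 7->0; v8 7->0) — executes, giving 0.
  v12: a read changed (v9 14->0) — executes, giving 0 — identical to its old value.
  v16: dirty, but its reads are unchanged (v14 unchanged, v12 unchanged); cached 3 stands.
  v17: dirty, but its reads are unchanged (v14 unchanged, v16 unchanged); cached 3 stands.

Note the absorption at v12: it re-runs yet its value is the same, leaving the output's value untouched.

The edit dirties: v1, v2, v6, v8, v9, v12, v16, v17.
6 computations run: v1, v2, v6, v8, v9, v12.
Cache hits after checking: v16, v17.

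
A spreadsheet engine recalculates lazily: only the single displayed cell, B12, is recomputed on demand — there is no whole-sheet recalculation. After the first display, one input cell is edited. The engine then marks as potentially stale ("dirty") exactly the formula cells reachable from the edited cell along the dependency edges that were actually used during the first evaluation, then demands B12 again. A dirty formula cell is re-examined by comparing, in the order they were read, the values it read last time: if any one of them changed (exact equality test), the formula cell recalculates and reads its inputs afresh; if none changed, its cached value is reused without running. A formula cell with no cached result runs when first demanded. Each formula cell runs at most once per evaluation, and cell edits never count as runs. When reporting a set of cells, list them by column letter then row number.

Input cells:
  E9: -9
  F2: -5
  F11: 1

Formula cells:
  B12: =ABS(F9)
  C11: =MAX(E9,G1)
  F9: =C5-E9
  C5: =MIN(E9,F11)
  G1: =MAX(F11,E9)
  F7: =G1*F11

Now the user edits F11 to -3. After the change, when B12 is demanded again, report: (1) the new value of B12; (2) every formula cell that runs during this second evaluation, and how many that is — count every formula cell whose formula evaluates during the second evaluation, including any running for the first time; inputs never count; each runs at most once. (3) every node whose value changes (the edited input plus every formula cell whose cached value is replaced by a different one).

First evaluation (everything demanded from the output):
  C5 = MIN(-9, 1) = -9
  F9 = -9 - -9 = 0
  B12 = ABS(0) = 0

Propagation after the edit:
  C5: runs — F11 1->-3; result -9 (same value as before).
  F9: checked — values it read are unchanged (C5 unchanged, E9 unchanged); reused cached 0 without running.
  B12: checked — values it read are unchanged (F9 unchanged); reused cached 0 without running.

Key observation: the change is absorbed at C5 — it re-runs but produces the same value, and the output's value is unchanged.

New value of B12: 0.
Formula cells that run: C5 — 1 in total.
Values that change: F11.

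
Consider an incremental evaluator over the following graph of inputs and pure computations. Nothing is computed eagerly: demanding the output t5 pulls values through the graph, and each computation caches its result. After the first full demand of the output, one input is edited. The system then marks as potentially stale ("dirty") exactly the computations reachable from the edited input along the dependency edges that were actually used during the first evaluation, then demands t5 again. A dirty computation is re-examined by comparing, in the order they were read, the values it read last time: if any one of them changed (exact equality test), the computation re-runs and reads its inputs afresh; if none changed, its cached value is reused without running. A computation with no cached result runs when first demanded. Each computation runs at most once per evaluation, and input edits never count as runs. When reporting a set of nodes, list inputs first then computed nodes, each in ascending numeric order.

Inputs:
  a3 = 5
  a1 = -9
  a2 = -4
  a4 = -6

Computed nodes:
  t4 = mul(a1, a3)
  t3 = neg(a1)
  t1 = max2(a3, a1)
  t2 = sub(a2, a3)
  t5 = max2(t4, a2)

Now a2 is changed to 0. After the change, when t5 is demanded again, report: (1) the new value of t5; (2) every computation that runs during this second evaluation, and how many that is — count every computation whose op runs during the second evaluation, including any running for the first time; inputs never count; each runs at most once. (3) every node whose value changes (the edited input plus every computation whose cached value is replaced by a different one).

Initial pass — values computed on the first demand:
  t4 = mul(-9, 5) = -45
  t5 = max2(-45, -4) = -4

Second demand — change propagation:
  t5: re-runs because a2 -4->0; new result 0.

t5 now evaluates to 0.
Run set: t5 (1 run).
Changed values: a2, t5.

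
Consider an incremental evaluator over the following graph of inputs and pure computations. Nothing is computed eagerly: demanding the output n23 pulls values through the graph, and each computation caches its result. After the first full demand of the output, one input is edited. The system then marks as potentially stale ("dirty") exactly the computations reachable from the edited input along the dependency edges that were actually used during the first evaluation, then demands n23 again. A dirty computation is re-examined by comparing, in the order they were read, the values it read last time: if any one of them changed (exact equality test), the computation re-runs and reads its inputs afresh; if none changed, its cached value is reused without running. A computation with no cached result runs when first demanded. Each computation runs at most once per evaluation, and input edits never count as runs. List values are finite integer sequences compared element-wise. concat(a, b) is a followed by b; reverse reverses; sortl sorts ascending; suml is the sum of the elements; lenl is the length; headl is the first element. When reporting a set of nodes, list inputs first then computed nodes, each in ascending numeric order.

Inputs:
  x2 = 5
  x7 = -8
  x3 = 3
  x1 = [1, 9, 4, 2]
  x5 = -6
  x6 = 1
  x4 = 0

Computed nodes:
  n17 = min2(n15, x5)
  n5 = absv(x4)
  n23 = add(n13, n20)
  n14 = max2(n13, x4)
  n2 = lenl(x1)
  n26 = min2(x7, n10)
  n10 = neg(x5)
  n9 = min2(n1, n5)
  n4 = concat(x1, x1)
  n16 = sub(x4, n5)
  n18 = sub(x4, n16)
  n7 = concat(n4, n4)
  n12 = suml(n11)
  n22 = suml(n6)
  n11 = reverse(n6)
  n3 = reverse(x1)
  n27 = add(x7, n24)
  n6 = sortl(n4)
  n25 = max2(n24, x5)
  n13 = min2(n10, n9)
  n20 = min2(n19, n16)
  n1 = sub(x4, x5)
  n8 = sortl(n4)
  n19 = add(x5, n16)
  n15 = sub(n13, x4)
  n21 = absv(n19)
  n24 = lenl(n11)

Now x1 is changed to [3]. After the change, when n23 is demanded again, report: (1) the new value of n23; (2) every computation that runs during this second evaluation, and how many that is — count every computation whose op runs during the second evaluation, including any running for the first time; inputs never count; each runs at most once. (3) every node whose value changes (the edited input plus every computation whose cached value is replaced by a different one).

n23 now evaluates to -6.
Run set: none (0 run).
Changed values: x1.
The important point: nothing the output needs ever reads x1, so the edit is invisible to it.

Initial pass — values computed on the first demand:
  n1 = sub(0, -6) = 6
  n5 = absv(0) = 0
  n9 = min2(6, 0) = 0
  n10 = neg(-6) = 6
  n13 = min2(6, 0) = 0
  n16 = sub(0, 0) = 0
  n19 = add(-6, 0) = -6
  n20 = min2(-6, 0) = -6
  n23 = add(0, -6) = -6

Second demand — change propagation:
  no demanded computation ever read x1, so the edit dirties nothing and nothing runs.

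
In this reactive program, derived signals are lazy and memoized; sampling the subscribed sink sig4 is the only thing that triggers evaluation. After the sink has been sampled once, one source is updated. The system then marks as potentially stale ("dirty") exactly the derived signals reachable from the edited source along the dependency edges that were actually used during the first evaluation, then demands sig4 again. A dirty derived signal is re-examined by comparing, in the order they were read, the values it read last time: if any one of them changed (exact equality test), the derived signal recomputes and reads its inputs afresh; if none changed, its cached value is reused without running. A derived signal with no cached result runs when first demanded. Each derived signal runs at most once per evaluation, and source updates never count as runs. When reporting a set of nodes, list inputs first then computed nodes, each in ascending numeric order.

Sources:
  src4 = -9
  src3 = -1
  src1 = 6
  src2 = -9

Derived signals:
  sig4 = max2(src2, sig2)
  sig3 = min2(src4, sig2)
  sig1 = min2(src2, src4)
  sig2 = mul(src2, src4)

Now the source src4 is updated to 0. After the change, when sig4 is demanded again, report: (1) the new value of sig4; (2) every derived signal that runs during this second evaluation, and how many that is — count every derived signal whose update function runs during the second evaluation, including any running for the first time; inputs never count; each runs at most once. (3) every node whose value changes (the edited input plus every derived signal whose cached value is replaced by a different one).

Demanding sig4 again yields 0.
2 derived signals run: sig2, sig4.
The nodes whose values change: src4, sig2, sig4.

First demand of the output computes:
  sig2 = mul(-9, -9) = 81
  sig4 = max2(-9, 81) = 81

After the edit, cleaning proceeds:
  sig2: a read changed (src4 -9->0) — executes, giving 0.
  sig4: a read changed (sig2 81->0) — executes, giving 0.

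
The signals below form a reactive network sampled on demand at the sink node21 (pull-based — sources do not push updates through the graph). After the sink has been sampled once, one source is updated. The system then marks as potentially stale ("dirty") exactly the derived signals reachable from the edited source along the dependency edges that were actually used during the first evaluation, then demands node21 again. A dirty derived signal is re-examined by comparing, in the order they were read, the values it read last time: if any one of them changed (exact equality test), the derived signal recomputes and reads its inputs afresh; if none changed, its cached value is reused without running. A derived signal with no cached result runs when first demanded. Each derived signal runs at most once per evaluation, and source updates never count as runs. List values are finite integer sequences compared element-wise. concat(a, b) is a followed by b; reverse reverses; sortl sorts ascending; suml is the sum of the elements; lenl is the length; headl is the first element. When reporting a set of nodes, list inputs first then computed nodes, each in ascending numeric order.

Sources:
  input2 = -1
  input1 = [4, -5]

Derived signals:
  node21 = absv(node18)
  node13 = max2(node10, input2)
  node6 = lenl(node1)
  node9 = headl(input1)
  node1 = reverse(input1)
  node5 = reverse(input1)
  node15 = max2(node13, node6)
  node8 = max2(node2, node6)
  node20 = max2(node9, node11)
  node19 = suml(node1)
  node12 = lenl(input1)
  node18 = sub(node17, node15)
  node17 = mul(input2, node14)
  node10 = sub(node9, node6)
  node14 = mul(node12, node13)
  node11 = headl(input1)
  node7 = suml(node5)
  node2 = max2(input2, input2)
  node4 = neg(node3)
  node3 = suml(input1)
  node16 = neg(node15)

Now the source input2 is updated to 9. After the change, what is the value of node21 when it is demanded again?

Initial pass — values computed on the first demand:
  node1 = reverse([4, -5]) = [-5, 4]
  node6 = lenl([-5, 4]) = 2
  node9 = headl([4, -5]) = 4
  node10 = sub(4, 2) = 2
  node12 = lenl([4, -5]) = 2
  node13 = max2(2, -1) = 2
  node14 = mul(2, 2) = 4
  node15 = max2(2, 2) = 2
  node17 = mul(-1, 4) = -4
  node18 = sub(-4, 2) = -6
  node21 = absv(-6) = 6

Second demand — change propagation:
  node13: re-runs because input2 -1->9; new result 9.
  node14: re-runs because node13 2->9; new result 18.
  node15: re-runs because node13 2->9; new result 9.
  node17: re-runs because input2 -1->9; node14 4->18; new result 162.
  node18: re-runs because node17 -4->162; node15 2->9; new result 153.
  node21: re-runs because node18 -6->153; new result 153.

node21 now evaluates to 153.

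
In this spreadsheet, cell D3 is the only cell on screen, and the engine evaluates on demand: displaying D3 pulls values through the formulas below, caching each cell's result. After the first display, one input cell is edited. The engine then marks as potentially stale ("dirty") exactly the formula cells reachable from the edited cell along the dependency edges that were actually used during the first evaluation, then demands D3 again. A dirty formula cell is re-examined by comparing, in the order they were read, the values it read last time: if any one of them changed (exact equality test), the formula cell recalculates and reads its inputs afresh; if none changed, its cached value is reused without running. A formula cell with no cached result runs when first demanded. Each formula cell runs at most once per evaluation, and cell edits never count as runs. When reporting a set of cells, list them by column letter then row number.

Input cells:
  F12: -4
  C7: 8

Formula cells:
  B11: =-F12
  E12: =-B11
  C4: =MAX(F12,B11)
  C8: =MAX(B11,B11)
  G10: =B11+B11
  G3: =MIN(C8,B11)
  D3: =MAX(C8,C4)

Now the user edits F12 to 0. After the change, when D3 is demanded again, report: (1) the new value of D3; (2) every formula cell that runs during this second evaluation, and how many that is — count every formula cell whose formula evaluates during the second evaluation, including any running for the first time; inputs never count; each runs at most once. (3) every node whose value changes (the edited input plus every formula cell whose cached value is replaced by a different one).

D3 now evaluates to 0.
Run set: B11, C4, C8, D3 (4 run).
Changed values: B11, C4, C8, D3, F12.

Initial pass — values computed on the first demand:
  B11 = -(-4) = 4
  C4 = MAX(-4, 4) = 4
  C8 = MAX(4, 4) = 4
  D3 = MAX(4, 4) = 4

Second demand — change propagation:
  B11: re-runs because F12 -4->0; new result 0.
  C4: re-runs because F12 -4->0; B11 4->0; new result 0.
  C8: re-runs because B11 4->0; B11 4->0; new result 0.
  D3: re-runs because C8 4->0; C4 4->0; new result 0.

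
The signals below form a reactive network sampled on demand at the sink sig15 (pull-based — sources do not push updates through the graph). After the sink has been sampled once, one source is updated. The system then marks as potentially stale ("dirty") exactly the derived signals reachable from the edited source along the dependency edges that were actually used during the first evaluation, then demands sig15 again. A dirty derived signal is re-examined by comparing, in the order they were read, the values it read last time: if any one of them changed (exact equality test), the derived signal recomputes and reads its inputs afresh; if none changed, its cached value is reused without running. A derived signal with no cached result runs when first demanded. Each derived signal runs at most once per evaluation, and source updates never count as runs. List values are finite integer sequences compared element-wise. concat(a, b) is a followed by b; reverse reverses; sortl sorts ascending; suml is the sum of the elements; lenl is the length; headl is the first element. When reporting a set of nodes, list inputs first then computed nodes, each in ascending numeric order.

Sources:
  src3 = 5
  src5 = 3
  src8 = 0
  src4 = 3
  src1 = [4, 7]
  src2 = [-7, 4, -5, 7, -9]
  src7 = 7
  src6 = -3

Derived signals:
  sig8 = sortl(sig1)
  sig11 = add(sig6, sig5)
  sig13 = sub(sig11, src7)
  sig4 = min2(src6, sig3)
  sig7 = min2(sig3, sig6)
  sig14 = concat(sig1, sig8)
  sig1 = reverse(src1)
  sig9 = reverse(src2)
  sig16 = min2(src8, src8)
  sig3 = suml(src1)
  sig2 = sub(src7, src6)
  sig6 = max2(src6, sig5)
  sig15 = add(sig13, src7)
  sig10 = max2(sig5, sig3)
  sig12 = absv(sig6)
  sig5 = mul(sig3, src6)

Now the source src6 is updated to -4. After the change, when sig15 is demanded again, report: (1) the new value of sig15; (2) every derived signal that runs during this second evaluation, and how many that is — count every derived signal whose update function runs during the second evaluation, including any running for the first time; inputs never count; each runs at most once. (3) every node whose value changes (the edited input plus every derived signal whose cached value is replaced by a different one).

sig15 now evaluates to -48.
Run set: sig5, sig6, sig11, sig13, sig15 (5 run).
Changed values: src6, sig5, sig6, sig11, sig13, sig15.

Initial pass — values computed on the first demand:
  sig3 = suml([4, 7]) = 11
  sig5 = mul(11, -3) = -33
  sig6 = max2(-3, -33) = -3
  sig11 = add(-3, -33) = -36
  sig13 = sub(-36, 7) = -43
  sig15 = add(-43, 7) = -36

Second demand — change propagation:
  sig5: re-runs because src6 -3->-4; new result -44.
  sig6: re-runs because src6 -3->-4; sig5 -33->-44; new result -4.
  sig11: re-runs because sig6 -3->-4; sig5 -33->-44; new result -48.
  sig13: re-runs because sig11 -36->-48; new result -55.
  sig15: re-runs because sig13 -43->-55; new result -48.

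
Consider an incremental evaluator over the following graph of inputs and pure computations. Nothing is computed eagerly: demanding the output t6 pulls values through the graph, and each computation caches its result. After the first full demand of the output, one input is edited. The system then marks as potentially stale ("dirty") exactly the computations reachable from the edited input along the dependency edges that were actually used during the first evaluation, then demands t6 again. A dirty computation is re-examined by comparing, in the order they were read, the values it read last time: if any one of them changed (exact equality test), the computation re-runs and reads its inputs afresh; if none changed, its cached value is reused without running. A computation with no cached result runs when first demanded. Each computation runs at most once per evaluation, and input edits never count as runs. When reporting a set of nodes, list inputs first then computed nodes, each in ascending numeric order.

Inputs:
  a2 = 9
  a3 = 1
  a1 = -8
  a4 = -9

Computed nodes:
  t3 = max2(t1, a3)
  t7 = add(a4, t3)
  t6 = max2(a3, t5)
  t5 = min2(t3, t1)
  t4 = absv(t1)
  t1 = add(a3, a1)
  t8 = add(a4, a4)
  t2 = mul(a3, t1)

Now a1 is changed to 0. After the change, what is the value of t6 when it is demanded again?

Initial pass — values computed on the first demand:
  t1 = add(1, -8) = -7
  t3 = max2(-7, 1) = 1
  t5 = min2(1, -7) = -7
  t6 = max2(1, -7) = 1

Second demand — change propagation:
  t1: re-runs because a1 -8->0; new result 1.
  t3: re-runs because t1 -7->1; new result 1 (unchanged).
  t5: re-runs because t1 -7->1; new result 1.
  t6: re-runs because t5 -7->1; new result 1 (unchanged).

t6 now evaluates to 1.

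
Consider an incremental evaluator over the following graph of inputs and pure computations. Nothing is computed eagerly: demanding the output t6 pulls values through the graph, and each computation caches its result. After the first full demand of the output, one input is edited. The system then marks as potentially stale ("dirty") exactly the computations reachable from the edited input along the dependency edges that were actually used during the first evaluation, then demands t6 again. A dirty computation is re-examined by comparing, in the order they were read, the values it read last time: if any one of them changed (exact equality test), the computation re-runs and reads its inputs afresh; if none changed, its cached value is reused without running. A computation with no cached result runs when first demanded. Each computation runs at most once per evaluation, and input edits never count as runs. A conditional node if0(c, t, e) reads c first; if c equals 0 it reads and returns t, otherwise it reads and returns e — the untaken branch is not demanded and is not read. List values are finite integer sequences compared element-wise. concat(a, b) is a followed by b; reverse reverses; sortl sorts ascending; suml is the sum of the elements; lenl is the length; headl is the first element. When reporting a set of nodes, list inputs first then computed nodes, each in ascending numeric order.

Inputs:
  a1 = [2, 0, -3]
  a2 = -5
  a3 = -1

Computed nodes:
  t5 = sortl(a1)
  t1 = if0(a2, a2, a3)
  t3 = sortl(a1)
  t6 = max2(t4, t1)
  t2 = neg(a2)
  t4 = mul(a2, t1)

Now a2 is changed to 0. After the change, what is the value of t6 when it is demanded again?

Initial pass — values computed on the first demand:
  t1 = if0(a2=-5 -> else branch a3) = -1
  t4 = mul(-5, -1) = 5
  t6 = max2(5, -1) = 5

Second demand — change propagation:
  t1: re-runs because a2 -5->0; new result 0.
  t4: re-runs because a2 -5->0; t1 -1->0; new result 0.
  t6: re-runs because t4 5->0; t1 -1->0; new result 0.

t6 now evaluates to 0.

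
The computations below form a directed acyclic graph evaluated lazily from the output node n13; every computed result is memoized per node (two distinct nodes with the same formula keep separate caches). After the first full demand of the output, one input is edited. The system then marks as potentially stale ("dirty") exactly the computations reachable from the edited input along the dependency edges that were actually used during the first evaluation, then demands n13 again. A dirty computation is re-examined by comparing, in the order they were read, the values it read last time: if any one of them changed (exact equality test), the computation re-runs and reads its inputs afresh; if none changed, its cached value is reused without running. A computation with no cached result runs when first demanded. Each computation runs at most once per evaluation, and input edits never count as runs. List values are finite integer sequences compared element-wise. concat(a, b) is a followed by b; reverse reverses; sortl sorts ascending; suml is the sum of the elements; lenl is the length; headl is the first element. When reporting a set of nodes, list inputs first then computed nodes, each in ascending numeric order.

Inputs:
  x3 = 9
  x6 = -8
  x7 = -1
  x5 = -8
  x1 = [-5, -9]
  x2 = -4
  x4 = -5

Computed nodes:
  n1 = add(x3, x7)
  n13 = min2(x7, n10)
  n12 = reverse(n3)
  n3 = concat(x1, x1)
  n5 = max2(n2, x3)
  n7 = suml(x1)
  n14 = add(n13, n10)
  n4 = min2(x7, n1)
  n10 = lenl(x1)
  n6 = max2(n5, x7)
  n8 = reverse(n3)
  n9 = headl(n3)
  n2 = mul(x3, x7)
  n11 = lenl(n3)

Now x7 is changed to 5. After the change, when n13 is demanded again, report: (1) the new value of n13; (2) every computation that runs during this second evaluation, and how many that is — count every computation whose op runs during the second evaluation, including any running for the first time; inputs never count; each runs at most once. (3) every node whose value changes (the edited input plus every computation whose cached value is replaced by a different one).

First demand of the output computes:
  n10 = lenl([-5, -9]) = 2
  n13 = min2(-1, 2) = -1

After the edit, cleaning proceeds:
  n13: a read changed (x7 -1->5) — executes, giving 2.

Demanding n13 again yields 2.
1 computations run: n13.
The nodes whose values change: x7, n13.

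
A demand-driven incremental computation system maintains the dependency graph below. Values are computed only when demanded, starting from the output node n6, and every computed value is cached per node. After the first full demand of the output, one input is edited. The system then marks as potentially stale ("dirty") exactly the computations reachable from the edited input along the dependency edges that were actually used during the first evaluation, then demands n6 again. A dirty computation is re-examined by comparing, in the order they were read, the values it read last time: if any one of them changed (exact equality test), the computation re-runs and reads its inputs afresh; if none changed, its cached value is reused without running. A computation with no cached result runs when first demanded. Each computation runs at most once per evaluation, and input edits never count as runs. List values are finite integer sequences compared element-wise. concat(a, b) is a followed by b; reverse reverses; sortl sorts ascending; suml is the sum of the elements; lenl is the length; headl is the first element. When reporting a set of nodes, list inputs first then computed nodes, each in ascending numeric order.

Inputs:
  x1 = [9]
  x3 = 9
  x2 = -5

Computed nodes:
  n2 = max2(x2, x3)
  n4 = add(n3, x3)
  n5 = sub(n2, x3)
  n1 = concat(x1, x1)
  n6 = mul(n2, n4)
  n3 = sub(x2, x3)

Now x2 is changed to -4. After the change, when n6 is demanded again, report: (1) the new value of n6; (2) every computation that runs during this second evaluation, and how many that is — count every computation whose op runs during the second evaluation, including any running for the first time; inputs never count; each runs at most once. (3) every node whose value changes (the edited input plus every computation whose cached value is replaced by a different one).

New value of n6: -36.
Computations that run: n2, n3, n4, n6 — 4 in total.
Values that change: x2, n3, n4, n6.

First evaluation (everything demanded from the output):
  n2 = max2(-5, 9) = 9
  n3 = sub(-5, 9) = -14
  n4 = add(-14, 9) = -5
  n6 = mul(9, -5) = -45

Propagation after the edit:
  n2: runs — x2 -5->-4; result 9 (same value as before).
  n3: runs — x2 -5->-4; result -13.
  n4: runs — n3 -14->-13; result -4.
  n6: runs — n4 -5->-4; result -36.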